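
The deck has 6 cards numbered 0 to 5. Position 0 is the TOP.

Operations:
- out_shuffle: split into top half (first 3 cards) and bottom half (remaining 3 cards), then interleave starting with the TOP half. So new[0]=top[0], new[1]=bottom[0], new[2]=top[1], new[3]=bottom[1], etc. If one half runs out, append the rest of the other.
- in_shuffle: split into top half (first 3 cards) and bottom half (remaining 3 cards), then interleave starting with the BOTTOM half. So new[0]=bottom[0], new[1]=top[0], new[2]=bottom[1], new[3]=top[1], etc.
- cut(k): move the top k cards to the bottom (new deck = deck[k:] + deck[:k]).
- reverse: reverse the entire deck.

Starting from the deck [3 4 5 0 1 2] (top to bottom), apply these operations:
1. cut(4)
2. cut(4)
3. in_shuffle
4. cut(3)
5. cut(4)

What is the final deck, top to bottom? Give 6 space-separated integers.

Answer: 5 3 0 4 1 2

Derivation:
After op 1 (cut(4)): [1 2 3 4 5 0]
After op 2 (cut(4)): [5 0 1 2 3 4]
After op 3 (in_shuffle): [2 5 3 0 4 1]
After op 4 (cut(3)): [0 4 1 2 5 3]
After op 5 (cut(4)): [5 3 0 4 1 2]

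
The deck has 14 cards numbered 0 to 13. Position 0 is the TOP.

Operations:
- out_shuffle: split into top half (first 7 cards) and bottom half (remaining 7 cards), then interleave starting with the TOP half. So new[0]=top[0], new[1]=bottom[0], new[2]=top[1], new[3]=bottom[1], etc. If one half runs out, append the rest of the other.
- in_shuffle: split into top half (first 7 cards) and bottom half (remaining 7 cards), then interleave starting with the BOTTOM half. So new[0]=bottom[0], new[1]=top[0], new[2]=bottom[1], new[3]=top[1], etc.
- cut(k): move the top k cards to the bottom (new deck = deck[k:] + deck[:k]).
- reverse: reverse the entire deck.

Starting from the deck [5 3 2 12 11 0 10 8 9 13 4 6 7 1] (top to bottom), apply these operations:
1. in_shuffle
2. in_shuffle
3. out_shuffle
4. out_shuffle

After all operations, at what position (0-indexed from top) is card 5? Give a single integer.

After op 1 (in_shuffle): [8 5 9 3 13 2 4 12 6 11 7 0 1 10]
After op 2 (in_shuffle): [12 8 6 5 11 9 7 3 0 13 1 2 10 4]
After op 3 (out_shuffle): [12 3 8 0 6 13 5 1 11 2 9 10 7 4]
After op 4 (out_shuffle): [12 1 3 11 8 2 0 9 6 10 13 7 5 4]
Card 5 is at position 12.

Answer: 12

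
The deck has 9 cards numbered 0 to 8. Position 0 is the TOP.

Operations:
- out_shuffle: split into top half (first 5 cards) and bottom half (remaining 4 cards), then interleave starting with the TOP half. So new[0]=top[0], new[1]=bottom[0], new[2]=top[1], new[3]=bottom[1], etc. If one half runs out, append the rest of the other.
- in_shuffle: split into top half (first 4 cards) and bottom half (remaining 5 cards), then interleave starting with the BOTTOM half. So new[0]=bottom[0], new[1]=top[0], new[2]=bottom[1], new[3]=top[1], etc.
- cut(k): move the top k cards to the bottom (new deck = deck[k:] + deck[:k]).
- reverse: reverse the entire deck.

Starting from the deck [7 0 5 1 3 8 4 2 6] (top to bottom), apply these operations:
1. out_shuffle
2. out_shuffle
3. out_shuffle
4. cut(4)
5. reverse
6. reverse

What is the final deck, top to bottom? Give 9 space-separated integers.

After op 1 (out_shuffle): [7 8 0 4 5 2 1 6 3]
After op 2 (out_shuffle): [7 2 8 1 0 6 4 3 5]
After op 3 (out_shuffle): [7 6 2 4 8 3 1 5 0]
After op 4 (cut(4)): [8 3 1 5 0 7 6 2 4]
After op 5 (reverse): [4 2 6 7 0 5 1 3 8]
After op 6 (reverse): [8 3 1 5 0 7 6 2 4]

Answer: 8 3 1 5 0 7 6 2 4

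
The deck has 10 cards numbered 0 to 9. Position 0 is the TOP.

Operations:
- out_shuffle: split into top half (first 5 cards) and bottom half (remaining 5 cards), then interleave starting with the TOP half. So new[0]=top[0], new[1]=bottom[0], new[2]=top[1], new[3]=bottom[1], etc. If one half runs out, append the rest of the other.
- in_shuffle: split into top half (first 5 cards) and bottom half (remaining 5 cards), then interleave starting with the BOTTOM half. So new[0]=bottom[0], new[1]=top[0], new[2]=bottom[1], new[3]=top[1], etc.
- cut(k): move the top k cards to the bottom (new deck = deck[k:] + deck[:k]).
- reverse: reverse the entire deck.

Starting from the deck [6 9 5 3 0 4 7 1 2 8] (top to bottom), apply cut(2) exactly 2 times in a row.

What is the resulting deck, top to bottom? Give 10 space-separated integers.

After op 1 (cut(2)): [5 3 0 4 7 1 2 8 6 9]
After op 2 (cut(2)): [0 4 7 1 2 8 6 9 5 3]

Answer: 0 4 7 1 2 8 6 9 5 3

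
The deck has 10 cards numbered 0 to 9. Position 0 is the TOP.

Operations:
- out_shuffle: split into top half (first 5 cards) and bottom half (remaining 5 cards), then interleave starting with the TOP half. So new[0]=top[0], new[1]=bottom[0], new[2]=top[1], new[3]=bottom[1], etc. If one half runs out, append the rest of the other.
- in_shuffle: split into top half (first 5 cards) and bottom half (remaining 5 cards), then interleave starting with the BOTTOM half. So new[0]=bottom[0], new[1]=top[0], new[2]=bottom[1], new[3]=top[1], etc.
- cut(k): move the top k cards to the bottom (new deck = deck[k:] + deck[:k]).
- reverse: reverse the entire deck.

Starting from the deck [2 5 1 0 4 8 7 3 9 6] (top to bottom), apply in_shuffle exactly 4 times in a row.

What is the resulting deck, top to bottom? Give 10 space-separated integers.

Answer: 9 7 4 1 2 6 3 8 0 5

Derivation:
After op 1 (in_shuffle): [8 2 7 5 3 1 9 0 6 4]
After op 2 (in_shuffle): [1 8 9 2 0 7 6 5 4 3]
After op 3 (in_shuffle): [7 1 6 8 5 9 4 2 3 0]
After op 4 (in_shuffle): [9 7 4 1 2 6 3 8 0 5]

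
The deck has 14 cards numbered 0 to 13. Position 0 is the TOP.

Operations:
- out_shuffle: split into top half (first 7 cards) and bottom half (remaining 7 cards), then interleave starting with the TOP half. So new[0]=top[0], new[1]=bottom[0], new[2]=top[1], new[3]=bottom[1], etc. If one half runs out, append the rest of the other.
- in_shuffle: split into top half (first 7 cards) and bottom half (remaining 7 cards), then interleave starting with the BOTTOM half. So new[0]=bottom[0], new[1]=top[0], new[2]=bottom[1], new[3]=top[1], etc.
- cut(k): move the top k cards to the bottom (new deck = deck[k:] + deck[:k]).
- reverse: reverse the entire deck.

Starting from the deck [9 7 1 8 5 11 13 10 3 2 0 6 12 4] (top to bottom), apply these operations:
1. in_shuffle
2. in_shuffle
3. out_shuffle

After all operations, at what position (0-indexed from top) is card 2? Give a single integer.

After op 1 (in_shuffle): [10 9 3 7 2 1 0 8 6 5 12 11 4 13]
After op 2 (in_shuffle): [8 10 6 9 5 3 12 7 11 2 4 1 13 0]
After op 3 (out_shuffle): [8 7 10 11 6 2 9 4 5 1 3 13 12 0]
Card 2 is at position 5.

Answer: 5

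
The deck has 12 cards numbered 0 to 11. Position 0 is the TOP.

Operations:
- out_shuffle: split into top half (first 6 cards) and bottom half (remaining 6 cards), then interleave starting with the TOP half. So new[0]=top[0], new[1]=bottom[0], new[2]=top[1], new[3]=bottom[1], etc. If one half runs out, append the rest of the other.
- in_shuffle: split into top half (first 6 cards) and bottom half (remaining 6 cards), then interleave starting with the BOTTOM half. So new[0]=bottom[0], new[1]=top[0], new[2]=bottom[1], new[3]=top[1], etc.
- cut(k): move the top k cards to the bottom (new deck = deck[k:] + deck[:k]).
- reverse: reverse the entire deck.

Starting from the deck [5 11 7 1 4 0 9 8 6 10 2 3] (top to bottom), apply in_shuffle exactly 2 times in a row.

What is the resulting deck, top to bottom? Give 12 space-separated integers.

Answer: 10 9 1 5 2 8 4 11 3 6 0 7

Derivation:
After op 1 (in_shuffle): [9 5 8 11 6 7 10 1 2 4 3 0]
After op 2 (in_shuffle): [10 9 1 5 2 8 4 11 3 6 0 7]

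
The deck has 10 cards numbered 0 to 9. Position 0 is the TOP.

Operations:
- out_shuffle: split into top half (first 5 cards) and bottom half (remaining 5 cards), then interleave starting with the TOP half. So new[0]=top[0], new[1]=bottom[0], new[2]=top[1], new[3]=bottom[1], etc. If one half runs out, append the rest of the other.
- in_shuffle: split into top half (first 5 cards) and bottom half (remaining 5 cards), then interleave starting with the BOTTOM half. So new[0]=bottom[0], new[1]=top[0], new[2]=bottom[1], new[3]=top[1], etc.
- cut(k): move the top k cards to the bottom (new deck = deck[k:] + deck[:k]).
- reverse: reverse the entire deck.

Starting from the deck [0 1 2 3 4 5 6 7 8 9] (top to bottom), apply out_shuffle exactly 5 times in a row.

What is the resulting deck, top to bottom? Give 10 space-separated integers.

After op 1 (out_shuffle): [0 5 1 6 2 7 3 8 4 9]
After op 2 (out_shuffle): [0 7 5 3 1 8 6 4 2 9]
After op 3 (out_shuffle): [0 8 7 6 5 4 3 2 1 9]
After op 4 (out_shuffle): [0 4 8 3 7 2 6 1 5 9]
After op 5 (out_shuffle): [0 2 4 6 8 1 3 5 7 9]

Answer: 0 2 4 6 8 1 3 5 7 9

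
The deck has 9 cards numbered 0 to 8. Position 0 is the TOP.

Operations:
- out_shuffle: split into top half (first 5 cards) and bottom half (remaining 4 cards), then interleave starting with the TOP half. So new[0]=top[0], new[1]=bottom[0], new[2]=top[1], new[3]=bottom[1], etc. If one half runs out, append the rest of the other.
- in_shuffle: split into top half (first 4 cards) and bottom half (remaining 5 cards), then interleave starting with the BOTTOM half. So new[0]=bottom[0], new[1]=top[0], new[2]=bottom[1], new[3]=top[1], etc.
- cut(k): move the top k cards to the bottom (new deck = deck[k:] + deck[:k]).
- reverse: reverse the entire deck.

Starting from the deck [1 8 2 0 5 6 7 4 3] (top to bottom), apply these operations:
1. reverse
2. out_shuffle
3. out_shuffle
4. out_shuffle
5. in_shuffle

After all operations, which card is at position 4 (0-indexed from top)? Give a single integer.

After op 1 (reverse): [3 4 7 6 5 0 2 8 1]
After op 2 (out_shuffle): [3 0 4 2 7 8 6 1 5]
After op 3 (out_shuffle): [3 8 0 6 4 1 2 5 7]
After op 4 (out_shuffle): [3 1 8 2 0 5 6 7 4]
After op 5 (in_shuffle): [0 3 5 1 6 8 7 2 4]
Position 4: card 6.

Answer: 6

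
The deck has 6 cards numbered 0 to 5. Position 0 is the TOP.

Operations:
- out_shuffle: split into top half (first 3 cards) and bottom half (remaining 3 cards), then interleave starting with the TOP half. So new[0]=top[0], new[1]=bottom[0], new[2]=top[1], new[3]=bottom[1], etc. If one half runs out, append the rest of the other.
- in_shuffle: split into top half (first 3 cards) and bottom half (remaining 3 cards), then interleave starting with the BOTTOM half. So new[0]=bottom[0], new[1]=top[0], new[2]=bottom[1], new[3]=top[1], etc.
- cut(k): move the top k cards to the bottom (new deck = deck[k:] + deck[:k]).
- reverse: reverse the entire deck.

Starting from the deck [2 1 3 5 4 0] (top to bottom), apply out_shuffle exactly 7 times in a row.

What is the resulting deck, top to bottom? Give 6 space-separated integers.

After op 1 (out_shuffle): [2 5 1 4 3 0]
After op 2 (out_shuffle): [2 4 5 3 1 0]
After op 3 (out_shuffle): [2 3 4 1 5 0]
After op 4 (out_shuffle): [2 1 3 5 4 0]
After op 5 (out_shuffle): [2 5 1 4 3 0]
After op 6 (out_shuffle): [2 4 5 3 1 0]
After op 7 (out_shuffle): [2 3 4 1 5 0]

Answer: 2 3 4 1 5 0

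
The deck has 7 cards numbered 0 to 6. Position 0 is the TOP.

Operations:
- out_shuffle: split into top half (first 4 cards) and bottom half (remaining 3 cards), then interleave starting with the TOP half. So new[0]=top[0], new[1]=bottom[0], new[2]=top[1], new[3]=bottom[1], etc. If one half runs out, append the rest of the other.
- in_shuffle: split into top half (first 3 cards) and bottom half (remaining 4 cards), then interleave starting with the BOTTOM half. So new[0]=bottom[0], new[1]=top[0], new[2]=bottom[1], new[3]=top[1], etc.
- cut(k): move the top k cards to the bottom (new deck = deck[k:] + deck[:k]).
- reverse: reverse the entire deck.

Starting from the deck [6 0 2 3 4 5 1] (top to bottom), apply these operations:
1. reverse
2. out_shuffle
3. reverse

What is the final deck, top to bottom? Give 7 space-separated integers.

After op 1 (reverse): [1 5 4 3 2 0 6]
After op 2 (out_shuffle): [1 2 5 0 4 6 3]
After op 3 (reverse): [3 6 4 0 5 2 1]

Answer: 3 6 4 0 5 2 1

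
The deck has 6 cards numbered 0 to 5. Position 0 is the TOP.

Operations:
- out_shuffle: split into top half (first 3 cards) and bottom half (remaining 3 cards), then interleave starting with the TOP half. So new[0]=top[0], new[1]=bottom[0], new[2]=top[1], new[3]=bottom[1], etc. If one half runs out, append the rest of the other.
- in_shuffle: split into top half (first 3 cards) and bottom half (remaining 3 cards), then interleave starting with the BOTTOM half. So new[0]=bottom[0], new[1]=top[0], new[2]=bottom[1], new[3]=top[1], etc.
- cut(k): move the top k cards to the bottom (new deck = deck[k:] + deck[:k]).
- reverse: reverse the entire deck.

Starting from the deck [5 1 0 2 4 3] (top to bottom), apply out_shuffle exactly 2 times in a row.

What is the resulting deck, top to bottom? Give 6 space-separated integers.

After op 1 (out_shuffle): [5 2 1 4 0 3]
After op 2 (out_shuffle): [5 4 2 0 1 3]

Answer: 5 4 2 0 1 3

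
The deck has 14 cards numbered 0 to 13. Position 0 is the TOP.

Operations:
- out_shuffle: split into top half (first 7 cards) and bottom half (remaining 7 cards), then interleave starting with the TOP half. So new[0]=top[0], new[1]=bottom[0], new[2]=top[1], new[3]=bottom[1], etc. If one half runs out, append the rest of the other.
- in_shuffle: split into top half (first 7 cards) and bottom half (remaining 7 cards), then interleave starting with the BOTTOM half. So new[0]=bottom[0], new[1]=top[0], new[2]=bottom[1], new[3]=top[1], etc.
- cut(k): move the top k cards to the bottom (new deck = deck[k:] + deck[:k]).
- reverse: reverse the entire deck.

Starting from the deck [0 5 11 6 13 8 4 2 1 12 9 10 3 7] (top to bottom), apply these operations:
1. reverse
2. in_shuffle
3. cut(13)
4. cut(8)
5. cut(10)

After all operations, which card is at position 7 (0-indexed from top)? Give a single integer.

Answer: 5

Derivation:
After op 1 (reverse): [7 3 10 9 12 1 2 4 8 13 6 11 5 0]
After op 2 (in_shuffle): [4 7 8 3 13 10 6 9 11 12 5 1 0 2]
After op 3 (cut(13)): [2 4 7 8 3 13 10 6 9 11 12 5 1 0]
After op 4 (cut(8)): [9 11 12 5 1 0 2 4 7 8 3 13 10 6]
After op 5 (cut(10)): [3 13 10 6 9 11 12 5 1 0 2 4 7 8]
Position 7: card 5.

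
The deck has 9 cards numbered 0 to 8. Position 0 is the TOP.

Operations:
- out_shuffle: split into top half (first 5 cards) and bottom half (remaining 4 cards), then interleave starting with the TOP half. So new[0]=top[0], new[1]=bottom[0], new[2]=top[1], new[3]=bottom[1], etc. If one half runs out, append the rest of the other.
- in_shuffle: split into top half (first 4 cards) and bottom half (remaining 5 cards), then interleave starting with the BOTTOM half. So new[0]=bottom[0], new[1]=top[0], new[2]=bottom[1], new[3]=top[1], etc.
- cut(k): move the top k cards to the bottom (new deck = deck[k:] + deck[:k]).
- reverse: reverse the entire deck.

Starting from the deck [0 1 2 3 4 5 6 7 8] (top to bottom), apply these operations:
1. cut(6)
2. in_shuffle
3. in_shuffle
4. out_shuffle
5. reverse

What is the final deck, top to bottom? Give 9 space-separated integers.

Answer: 4 5 6 7 8 0 1 2 3

Derivation:
After op 1 (cut(6)): [6 7 8 0 1 2 3 4 5]
After op 2 (in_shuffle): [1 6 2 7 3 8 4 0 5]
After op 3 (in_shuffle): [3 1 8 6 4 2 0 7 5]
After op 4 (out_shuffle): [3 2 1 0 8 7 6 5 4]
After op 5 (reverse): [4 5 6 7 8 0 1 2 3]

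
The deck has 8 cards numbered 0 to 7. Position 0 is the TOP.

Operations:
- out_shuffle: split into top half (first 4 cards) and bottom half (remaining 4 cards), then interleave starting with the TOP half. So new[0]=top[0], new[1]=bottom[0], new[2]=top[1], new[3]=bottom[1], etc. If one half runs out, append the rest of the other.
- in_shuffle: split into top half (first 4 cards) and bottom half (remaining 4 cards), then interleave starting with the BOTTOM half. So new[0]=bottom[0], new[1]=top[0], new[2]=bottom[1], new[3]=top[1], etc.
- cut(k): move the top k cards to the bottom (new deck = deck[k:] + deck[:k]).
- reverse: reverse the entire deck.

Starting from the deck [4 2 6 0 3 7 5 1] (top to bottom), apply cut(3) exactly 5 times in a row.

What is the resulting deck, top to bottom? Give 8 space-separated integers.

Answer: 1 4 2 6 0 3 7 5

Derivation:
After op 1 (cut(3)): [0 3 7 5 1 4 2 6]
After op 2 (cut(3)): [5 1 4 2 6 0 3 7]
After op 3 (cut(3)): [2 6 0 3 7 5 1 4]
After op 4 (cut(3)): [3 7 5 1 4 2 6 0]
After op 5 (cut(3)): [1 4 2 6 0 3 7 5]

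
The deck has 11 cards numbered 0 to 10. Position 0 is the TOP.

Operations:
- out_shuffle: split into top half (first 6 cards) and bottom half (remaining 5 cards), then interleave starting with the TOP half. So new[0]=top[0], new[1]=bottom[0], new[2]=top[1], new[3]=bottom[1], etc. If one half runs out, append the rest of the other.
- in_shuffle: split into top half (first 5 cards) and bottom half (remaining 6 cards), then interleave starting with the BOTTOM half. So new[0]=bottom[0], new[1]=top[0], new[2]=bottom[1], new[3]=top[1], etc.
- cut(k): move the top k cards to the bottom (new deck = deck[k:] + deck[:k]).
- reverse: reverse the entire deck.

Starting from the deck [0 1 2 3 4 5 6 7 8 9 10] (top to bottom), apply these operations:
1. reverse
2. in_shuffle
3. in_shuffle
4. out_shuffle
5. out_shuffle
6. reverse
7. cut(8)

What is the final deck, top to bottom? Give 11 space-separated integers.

Answer: 1 10 8 6 4 2 0 9 7 5 3

Derivation:
After op 1 (reverse): [10 9 8 7 6 5 4 3 2 1 0]
After op 2 (in_shuffle): [5 10 4 9 3 8 2 7 1 6 0]
After op 3 (in_shuffle): [8 5 2 10 7 4 1 9 6 3 0]
After op 4 (out_shuffle): [8 1 5 9 2 6 10 3 7 0 4]
After op 5 (out_shuffle): [8 10 1 3 5 7 9 0 2 4 6]
After op 6 (reverse): [6 4 2 0 9 7 5 3 1 10 8]
After op 7 (cut(8)): [1 10 8 6 4 2 0 9 7 5 3]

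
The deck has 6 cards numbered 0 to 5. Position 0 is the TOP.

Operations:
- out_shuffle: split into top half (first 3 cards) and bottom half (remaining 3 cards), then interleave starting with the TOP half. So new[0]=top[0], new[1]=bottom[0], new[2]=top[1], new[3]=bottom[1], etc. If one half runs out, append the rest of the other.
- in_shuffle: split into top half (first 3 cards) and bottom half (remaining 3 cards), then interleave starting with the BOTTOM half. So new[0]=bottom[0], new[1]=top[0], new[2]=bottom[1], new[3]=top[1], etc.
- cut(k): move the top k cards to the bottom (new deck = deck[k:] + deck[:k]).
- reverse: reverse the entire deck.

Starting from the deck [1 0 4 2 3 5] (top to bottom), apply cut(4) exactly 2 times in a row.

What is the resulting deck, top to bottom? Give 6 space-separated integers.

Answer: 4 2 3 5 1 0

Derivation:
After op 1 (cut(4)): [3 5 1 0 4 2]
After op 2 (cut(4)): [4 2 3 5 1 0]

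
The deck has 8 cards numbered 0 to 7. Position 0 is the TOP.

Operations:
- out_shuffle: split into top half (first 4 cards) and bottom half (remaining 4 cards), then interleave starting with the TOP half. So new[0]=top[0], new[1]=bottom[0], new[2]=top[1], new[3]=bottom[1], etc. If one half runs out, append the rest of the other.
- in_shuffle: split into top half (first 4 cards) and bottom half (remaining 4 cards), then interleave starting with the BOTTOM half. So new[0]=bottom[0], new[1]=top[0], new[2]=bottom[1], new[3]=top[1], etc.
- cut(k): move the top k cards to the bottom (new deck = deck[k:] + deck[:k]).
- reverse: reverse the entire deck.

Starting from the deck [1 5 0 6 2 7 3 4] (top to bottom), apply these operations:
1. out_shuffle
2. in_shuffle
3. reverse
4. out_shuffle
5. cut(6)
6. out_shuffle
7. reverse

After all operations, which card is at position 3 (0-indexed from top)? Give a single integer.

After op 1 (out_shuffle): [1 2 5 7 0 3 6 4]
After op 2 (in_shuffle): [0 1 3 2 6 5 4 7]
After op 3 (reverse): [7 4 5 6 2 3 1 0]
After op 4 (out_shuffle): [7 2 4 3 5 1 6 0]
After op 5 (cut(6)): [6 0 7 2 4 3 5 1]
After op 6 (out_shuffle): [6 4 0 3 7 5 2 1]
After op 7 (reverse): [1 2 5 7 3 0 4 6]
Position 3: card 7.

Answer: 7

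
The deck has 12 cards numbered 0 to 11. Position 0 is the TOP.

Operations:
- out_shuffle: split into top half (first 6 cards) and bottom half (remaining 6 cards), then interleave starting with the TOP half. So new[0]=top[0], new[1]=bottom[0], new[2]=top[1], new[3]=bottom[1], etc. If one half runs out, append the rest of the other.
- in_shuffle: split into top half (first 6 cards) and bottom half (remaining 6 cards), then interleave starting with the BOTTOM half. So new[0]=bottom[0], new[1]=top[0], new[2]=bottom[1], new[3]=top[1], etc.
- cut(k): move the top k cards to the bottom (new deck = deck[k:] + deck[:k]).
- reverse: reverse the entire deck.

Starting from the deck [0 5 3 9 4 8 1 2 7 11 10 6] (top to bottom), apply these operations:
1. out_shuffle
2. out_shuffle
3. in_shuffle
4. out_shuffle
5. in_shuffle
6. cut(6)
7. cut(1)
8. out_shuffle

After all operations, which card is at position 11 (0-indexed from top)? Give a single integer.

After op 1 (out_shuffle): [0 1 5 2 3 7 9 11 4 10 8 6]
After op 2 (out_shuffle): [0 9 1 11 5 4 2 10 3 8 7 6]
After op 3 (in_shuffle): [2 0 10 9 3 1 8 11 7 5 6 4]
After op 4 (out_shuffle): [2 8 0 11 10 7 9 5 3 6 1 4]
After op 5 (in_shuffle): [9 2 5 8 3 0 6 11 1 10 4 7]
After op 6 (cut(6)): [6 11 1 10 4 7 9 2 5 8 3 0]
After op 7 (cut(1)): [11 1 10 4 7 9 2 5 8 3 0 6]
After op 8 (out_shuffle): [11 2 1 5 10 8 4 3 7 0 9 6]
Position 11: card 6.

Answer: 6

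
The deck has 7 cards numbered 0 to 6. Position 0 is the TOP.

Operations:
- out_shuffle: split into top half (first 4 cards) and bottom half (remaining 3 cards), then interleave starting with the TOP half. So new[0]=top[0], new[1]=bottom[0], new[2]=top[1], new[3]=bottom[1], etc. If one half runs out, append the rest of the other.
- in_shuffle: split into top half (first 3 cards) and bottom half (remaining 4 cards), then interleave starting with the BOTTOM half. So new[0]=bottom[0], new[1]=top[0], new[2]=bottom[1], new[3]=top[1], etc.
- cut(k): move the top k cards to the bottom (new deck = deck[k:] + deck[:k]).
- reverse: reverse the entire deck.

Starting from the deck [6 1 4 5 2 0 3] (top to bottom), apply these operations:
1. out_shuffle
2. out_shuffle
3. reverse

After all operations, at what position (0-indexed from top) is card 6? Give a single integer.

Answer: 6

Derivation:
After op 1 (out_shuffle): [6 2 1 0 4 3 5]
After op 2 (out_shuffle): [6 4 2 3 1 5 0]
After op 3 (reverse): [0 5 1 3 2 4 6]
Card 6 is at position 6.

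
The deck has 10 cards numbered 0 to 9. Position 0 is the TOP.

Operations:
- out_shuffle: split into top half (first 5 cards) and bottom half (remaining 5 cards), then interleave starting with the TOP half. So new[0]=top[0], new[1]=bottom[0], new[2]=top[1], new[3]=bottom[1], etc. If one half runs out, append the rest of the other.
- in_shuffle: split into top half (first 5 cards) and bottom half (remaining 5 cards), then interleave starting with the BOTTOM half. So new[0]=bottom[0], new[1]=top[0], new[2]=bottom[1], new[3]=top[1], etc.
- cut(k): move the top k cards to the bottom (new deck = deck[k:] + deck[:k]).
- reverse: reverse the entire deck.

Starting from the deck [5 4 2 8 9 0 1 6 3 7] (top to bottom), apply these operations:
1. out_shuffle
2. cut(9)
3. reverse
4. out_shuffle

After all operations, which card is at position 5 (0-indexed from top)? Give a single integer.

After op 1 (out_shuffle): [5 0 4 1 2 6 8 3 9 7]
After op 2 (cut(9)): [7 5 0 4 1 2 6 8 3 9]
After op 3 (reverse): [9 3 8 6 2 1 4 0 5 7]
After op 4 (out_shuffle): [9 1 3 4 8 0 6 5 2 7]
Position 5: card 0.

Answer: 0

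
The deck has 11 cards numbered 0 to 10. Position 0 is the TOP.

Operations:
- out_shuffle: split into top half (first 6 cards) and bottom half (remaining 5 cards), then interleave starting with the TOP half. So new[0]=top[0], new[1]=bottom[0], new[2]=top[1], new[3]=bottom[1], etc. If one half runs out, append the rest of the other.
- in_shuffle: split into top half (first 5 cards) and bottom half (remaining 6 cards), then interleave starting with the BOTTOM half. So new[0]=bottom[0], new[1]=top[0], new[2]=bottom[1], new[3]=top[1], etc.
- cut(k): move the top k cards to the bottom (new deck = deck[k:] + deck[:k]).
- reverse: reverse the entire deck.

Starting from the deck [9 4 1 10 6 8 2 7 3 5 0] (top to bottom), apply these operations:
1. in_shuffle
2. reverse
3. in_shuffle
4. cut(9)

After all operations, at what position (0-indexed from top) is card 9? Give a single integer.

After op 1 (in_shuffle): [8 9 2 4 7 1 3 10 5 6 0]
After op 2 (reverse): [0 6 5 10 3 1 7 4 2 9 8]
After op 3 (in_shuffle): [1 0 7 6 4 5 2 10 9 3 8]
After op 4 (cut(9)): [3 8 1 0 7 6 4 5 2 10 9]
Card 9 is at position 10.

Answer: 10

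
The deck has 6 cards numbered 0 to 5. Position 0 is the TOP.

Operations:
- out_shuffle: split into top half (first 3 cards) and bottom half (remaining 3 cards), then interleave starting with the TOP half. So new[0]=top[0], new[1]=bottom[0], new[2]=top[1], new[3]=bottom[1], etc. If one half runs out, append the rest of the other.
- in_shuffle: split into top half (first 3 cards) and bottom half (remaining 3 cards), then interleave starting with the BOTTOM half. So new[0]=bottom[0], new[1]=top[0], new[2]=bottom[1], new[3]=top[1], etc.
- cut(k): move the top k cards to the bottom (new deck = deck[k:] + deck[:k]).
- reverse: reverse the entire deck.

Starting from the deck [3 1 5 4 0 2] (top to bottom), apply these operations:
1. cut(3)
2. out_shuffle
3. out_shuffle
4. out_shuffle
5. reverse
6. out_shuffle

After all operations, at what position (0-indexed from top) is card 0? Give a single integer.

After op 1 (cut(3)): [4 0 2 3 1 5]
After op 2 (out_shuffle): [4 3 0 1 2 5]
After op 3 (out_shuffle): [4 1 3 2 0 5]
After op 4 (out_shuffle): [4 2 1 0 3 5]
After op 5 (reverse): [5 3 0 1 2 4]
After op 6 (out_shuffle): [5 1 3 2 0 4]
Card 0 is at position 4.

Answer: 4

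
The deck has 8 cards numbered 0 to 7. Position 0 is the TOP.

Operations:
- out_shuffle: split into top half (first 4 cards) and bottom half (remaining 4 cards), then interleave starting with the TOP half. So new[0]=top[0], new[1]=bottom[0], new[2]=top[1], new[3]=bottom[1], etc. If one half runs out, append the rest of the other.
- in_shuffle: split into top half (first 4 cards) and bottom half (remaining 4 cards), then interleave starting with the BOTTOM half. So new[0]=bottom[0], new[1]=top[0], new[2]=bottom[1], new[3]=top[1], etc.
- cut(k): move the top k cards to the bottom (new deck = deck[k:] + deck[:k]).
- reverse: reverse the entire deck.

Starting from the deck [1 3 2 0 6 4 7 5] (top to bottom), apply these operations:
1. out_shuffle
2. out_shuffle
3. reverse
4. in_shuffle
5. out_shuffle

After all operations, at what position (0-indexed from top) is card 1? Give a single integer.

After op 1 (out_shuffle): [1 6 3 4 2 7 0 5]
After op 2 (out_shuffle): [1 2 6 7 3 0 4 5]
After op 3 (reverse): [5 4 0 3 7 6 2 1]
After op 4 (in_shuffle): [7 5 6 4 2 0 1 3]
After op 5 (out_shuffle): [7 2 5 0 6 1 4 3]
Card 1 is at position 5.

Answer: 5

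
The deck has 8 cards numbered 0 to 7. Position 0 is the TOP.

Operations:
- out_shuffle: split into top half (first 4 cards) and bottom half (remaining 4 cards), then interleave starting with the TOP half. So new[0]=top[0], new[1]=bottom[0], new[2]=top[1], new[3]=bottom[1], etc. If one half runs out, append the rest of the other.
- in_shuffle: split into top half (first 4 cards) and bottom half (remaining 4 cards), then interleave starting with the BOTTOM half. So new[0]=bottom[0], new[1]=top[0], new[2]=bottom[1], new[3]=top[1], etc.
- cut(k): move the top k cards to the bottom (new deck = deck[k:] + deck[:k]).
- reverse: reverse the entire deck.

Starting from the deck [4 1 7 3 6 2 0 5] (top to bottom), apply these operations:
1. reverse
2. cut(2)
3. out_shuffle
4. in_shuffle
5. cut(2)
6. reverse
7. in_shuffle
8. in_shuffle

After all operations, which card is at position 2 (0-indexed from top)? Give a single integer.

After op 1 (reverse): [5 0 2 6 3 7 1 4]
After op 2 (cut(2)): [2 6 3 7 1 4 5 0]
After op 3 (out_shuffle): [2 1 6 4 3 5 7 0]
After op 4 (in_shuffle): [3 2 5 1 7 6 0 4]
After op 5 (cut(2)): [5 1 7 6 0 4 3 2]
After op 6 (reverse): [2 3 4 0 6 7 1 5]
After op 7 (in_shuffle): [6 2 7 3 1 4 5 0]
After op 8 (in_shuffle): [1 6 4 2 5 7 0 3]
Position 2: card 4.

Answer: 4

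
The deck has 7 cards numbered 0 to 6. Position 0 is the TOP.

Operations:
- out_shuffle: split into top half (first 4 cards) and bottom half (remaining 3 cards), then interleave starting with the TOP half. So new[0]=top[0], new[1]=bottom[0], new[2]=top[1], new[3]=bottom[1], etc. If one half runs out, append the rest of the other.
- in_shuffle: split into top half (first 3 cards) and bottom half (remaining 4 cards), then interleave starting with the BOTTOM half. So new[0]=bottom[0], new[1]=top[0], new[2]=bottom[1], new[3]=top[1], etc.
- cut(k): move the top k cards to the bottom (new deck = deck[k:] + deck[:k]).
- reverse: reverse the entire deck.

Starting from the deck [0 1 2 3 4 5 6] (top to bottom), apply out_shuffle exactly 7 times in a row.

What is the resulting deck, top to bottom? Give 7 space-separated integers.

After op 1 (out_shuffle): [0 4 1 5 2 6 3]
After op 2 (out_shuffle): [0 2 4 6 1 3 5]
After op 3 (out_shuffle): [0 1 2 3 4 5 6]
After op 4 (out_shuffle): [0 4 1 5 2 6 3]
After op 5 (out_shuffle): [0 2 4 6 1 3 5]
After op 6 (out_shuffle): [0 1 2 3 4 5 6]
After op 7 (out_shuffle): [0 4 1 5 2 6 3]

Answer: 0 4 1 5 2 6 3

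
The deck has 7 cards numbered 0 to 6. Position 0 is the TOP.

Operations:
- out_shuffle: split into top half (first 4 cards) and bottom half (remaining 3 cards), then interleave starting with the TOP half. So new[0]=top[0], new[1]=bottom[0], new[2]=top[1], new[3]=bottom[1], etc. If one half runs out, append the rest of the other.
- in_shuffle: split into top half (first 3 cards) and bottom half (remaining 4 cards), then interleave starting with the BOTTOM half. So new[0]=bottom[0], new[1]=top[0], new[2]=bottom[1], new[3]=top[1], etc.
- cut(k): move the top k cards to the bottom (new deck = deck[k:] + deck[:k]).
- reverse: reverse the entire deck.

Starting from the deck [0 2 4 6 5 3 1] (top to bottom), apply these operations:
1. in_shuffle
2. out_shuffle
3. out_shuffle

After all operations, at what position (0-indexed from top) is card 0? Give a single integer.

Answer: 4

Derivation:
After op 1 (in_shuffle): [6 0 5 2 3 4 1]
After op 2 (out_shuffle): [6 3 0 4 5 1 2]
After op 3 (out_shuffle): [6 5 3 1 0 2 4]
Card 0 is at position 4.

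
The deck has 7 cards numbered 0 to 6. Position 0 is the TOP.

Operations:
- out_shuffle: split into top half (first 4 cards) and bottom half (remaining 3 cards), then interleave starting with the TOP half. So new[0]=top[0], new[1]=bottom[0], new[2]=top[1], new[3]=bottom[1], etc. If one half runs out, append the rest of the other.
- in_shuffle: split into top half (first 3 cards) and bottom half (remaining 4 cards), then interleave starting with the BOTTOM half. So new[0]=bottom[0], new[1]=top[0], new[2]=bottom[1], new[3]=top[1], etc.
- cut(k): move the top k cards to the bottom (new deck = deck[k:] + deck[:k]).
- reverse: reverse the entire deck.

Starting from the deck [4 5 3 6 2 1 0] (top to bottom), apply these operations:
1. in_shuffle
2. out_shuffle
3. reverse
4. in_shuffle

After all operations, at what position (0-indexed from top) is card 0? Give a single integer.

After op 1 (in_shuffle): [6 4 2 5 1 3 0]
After op 2 (out_shuffle): [6 1 4 3 2 0 5]
After op 3 (reverse): [5 0 2 3 4 1 6]
After op 4 (in_shuffle): [3 5 4 0 1 2 6]
Card 0 is at position 3.

Answer: 3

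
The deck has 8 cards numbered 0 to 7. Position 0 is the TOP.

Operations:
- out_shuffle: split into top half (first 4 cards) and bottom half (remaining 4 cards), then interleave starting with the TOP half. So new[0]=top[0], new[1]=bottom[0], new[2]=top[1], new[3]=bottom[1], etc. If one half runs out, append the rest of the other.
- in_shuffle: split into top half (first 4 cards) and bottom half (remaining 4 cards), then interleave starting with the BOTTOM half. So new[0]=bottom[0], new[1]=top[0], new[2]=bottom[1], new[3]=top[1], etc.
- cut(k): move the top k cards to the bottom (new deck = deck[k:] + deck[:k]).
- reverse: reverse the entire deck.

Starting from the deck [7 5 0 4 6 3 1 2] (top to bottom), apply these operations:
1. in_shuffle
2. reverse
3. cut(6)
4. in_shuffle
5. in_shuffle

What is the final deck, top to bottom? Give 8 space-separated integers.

After op 1 (in_shuffle): [6 7 3 5 1 0 2 4]
After op 2 (reverse): [4 2 0 1 5 3 7 6]
After op 3 (cut(6)): [7 6 4 2 0 1 5 3]
After op 4 (in_shuffle): [0 7 1 6 5 4 3 2]
After op 5 (in_shuffle): [5 0 4 7 3 1 2 6]

Answer: 5 0 4 7 3 1 2 6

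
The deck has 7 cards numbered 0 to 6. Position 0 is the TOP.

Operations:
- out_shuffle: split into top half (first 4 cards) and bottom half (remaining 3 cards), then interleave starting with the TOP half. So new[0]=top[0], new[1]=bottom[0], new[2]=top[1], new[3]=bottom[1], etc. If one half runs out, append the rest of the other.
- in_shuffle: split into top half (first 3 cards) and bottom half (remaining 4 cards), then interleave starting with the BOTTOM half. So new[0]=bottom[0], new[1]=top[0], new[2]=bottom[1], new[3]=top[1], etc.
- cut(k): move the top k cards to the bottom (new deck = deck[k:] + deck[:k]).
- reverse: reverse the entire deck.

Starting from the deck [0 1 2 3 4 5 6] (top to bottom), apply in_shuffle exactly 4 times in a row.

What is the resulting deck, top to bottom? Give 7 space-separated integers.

Answer: 3 0 4 1 5 2 6

Derivation:
After op 1 (in_shuffle): [3 0 4 1 5 2 6]
After op 2 (in_shuffle): [1 3 5 0 2 4 6]
After op 3 (in_shuffle): [0 1 2 3 4 5 6]
After op 4 (in_shuffle): [3 0 4 1 5 2 6]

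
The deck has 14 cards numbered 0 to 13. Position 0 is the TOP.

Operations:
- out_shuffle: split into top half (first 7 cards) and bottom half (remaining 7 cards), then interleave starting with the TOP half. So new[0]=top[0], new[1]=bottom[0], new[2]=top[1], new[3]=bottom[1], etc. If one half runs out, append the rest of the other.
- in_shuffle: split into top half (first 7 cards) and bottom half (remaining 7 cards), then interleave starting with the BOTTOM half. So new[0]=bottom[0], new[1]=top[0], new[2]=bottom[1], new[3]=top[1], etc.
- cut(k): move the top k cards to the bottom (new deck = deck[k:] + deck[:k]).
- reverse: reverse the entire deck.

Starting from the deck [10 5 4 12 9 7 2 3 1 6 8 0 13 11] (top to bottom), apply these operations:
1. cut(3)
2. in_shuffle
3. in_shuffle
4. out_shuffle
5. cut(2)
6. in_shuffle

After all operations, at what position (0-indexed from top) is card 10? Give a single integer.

After op 1 (cut(3)): [12 9 7 2 3 1 6 8 0 13 11 10 5 4]
After op 2 (in_shuffle): [8 12 0 9 13 7 11 2 10 3 5 1 4 6]
After op 3 (in_shuffle): [2 8 10 12 3 0 5 9 1 13 4 7 6 11]
After op 4 (out_shuffle): [2 9 8 1 10 13 12 4 3 7 0 6 5 11]
After op 5 (cut(2)): [8 1 10 13 12 4 3 7 0 6 5 11 2 9]
After op 6 (in_shuffle): [7 8 0 1 6 10 5 13 11 12 2 4 9 3]
Card 10 is at position 5.

Answer: 5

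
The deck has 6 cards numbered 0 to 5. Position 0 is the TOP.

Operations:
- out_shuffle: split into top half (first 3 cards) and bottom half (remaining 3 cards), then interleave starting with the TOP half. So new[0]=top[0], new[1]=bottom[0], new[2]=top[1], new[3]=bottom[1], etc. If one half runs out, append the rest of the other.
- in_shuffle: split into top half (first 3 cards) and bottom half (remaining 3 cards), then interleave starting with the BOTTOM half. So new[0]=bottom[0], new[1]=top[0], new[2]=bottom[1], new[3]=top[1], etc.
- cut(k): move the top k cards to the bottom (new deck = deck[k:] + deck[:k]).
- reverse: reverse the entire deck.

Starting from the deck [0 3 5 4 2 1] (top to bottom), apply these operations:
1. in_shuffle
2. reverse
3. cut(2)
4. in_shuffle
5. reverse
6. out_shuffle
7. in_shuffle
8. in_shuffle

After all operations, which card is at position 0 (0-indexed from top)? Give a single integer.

After op 1 (in_shuffle): [4 0 2 3 1 5]
After op 2 (reverse): [5 1 3 2 0 4]
After op 3 (cut(2)): [3 2 0 4 5 1]
After op 4 (in_shuffle): [4 3 5 2 1 0]
After op 5 (reverse): [0 1 2 5 3 4]
After op 6 (out_shuffle): [0 5 1 3 2 4]
After op 7 (in_shuffle): [3 0 2 5 4 1]
After op 8 (in_shuffle): [5 3 4 0 1 2]
Position 0: card 5.

Answer: 5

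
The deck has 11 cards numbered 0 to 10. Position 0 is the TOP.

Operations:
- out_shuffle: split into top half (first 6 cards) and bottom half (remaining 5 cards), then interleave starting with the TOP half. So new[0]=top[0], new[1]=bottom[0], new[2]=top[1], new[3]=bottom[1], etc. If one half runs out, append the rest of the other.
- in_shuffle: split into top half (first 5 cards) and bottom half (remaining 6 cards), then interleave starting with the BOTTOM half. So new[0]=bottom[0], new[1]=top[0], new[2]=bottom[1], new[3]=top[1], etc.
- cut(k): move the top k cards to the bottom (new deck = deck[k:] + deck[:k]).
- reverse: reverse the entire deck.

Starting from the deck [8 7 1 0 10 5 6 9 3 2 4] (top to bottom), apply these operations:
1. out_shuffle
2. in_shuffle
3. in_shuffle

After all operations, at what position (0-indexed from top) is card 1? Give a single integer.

After op 1 (out_shuffle): [8 6 7 9 1 3 0 2 10 4 5]
After op 2 (in_shuffle): [3 8 0 6 2 7 10 9 4 1 5]
After op 3 (in_shuffle): [7 3 10 8 9 0 4 6 1 2 5]
Card 1 is at position 8.

Answer: 8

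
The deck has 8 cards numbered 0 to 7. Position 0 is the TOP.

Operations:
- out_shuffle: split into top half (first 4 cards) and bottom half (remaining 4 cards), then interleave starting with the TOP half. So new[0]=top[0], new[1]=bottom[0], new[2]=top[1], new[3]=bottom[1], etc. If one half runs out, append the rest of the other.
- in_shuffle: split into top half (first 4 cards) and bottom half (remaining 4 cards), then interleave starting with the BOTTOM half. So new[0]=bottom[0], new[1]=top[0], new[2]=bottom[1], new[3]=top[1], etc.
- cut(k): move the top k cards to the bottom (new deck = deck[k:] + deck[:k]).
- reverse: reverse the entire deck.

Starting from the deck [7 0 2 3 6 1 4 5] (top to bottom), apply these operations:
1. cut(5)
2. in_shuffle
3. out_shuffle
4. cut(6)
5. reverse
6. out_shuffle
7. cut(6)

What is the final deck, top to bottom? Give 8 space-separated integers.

Answer: 1 4 6 3 2 0 5 7

Derivation:
After op 1 (cut(5)): [1 4 5 7 0 2 3 6]
After op 2 (in_shuffle): [0 1 2 4 3 5 6 7]
After op 3 (out_shuffle): [0 3 1 5 2 6 4 7]
After op 4 (cut(6)): [4 7 0 3 1 5 2 6]
After op 5 (reverse): [6 2 5 1 3 0 7 4]
After op 6 (out_shuffle): [6 3 2 0 5 7 1 4]
After op 7 (cut(6)): [1 4 6 3 2 0 5 7]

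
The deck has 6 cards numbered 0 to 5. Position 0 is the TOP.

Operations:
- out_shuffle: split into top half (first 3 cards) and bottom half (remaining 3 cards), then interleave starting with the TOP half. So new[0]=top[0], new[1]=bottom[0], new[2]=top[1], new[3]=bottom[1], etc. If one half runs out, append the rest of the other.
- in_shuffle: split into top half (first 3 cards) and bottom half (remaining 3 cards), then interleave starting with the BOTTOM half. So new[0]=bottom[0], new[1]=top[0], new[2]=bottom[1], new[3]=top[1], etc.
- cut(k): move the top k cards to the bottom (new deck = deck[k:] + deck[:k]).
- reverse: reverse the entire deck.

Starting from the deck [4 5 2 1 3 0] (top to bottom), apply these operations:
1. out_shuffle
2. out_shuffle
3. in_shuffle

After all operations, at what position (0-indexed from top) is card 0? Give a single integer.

After op 1 (out_shuffle): [4 1 5 3 2 0]
After op 2 (out_shuffle): [4 3 1 2 5 0]
After op 3 (in_shuffle): [2 4 5 3 0 1]
Card 0 is at position 4.

Answer: 4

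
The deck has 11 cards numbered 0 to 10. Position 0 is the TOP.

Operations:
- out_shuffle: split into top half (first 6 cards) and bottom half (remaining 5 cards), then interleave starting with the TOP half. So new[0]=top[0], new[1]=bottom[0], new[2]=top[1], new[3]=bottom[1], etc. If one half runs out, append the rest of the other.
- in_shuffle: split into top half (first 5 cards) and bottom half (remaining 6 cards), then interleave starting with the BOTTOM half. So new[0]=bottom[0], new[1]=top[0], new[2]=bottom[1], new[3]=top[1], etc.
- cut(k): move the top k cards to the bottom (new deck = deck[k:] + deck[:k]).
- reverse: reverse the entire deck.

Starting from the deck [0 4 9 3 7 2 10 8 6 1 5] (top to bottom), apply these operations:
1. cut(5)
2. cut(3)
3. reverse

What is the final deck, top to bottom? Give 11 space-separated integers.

After op 1 (cut(5)): [2 10 8 6 1 5 0 4 9 3 7]
After op 2 (cut(3)): [6 1 5 0 4 9 3 7 2 10 8]
After op 3 (reverse): [8 10 2 7 3 9 4 0 5 1 6]

Answer: 8 10 2 7 3 9 4 0 5 1 6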